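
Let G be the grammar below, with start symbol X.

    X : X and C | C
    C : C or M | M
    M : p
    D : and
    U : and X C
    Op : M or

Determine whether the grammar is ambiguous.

(D, U, Op are unreachable from X, so their rules don't affect L(X).) The grammar is stratified — X handles 'and' (left-recursive), C handles 'or', M atoms. Each operator has a fixed associativity and precedence level, so every string has one parse.

Unambiguous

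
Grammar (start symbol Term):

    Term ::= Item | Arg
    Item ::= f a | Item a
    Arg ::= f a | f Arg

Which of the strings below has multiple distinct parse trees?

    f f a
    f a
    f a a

f f a: 1 tree
f a: 2 trees
f a a: 1 tree

f a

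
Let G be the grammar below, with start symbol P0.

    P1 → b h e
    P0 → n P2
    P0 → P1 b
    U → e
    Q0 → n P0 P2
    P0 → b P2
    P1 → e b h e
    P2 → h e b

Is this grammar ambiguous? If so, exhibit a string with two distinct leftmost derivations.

Witness: b h e b

Derivation 1: P0 ⇒ P1 b ⇒ b h e b
Derivation 2: P0 ⇒ b P2 ⇒ b h e b

Two distinct leftmost derivations for the same string.

Ambiguous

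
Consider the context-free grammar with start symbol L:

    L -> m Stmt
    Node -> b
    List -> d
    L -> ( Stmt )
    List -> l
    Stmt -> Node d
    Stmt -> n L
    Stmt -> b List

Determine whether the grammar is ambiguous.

Ambiguous

Witness: m b d

Derivation 1: L ⇒ m Stmt ⇒ m Node d ⇒ m b d
Derivation 2: L ⇒ m Stmt ⇒ m b List ⇒ m b d

Two distinct leftmost derivations for the same string.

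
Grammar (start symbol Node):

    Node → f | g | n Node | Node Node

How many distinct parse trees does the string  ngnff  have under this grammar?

7

Parse trees for ngnff:
  [Node n [Node [Node g] [Node n [Node [Node f] [Node f]]]]]
  [Node n [Node [Node g] [Node [Node n [Node f]] [Node f]]]]
  [Node n [Node [Node [Node g] [Node n [Node f]]] [Node f]]]
  [Node [Node n [Node g]] [Node n [Node [Node f] [Node f]]]]
  [Node [Node n [Node g]] [Node [Node n [Node f]] [Node f]]]
  [Node [Node n [Node [Node g] [Node n [Node f]]]] [Node f]]
  [Node [Node [Node n [Node g]] [Node n [Node f]]] [Node f]]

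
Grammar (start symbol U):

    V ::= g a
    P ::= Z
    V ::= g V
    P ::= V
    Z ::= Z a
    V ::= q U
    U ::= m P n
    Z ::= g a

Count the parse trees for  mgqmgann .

Parse trees for mgqmgann:
  [U m [P [V g [V q [U m [P [Z g a]] n]]]] n]
  [U m [P [V g [V q [U m [P [V g a]] n]]]] n]

2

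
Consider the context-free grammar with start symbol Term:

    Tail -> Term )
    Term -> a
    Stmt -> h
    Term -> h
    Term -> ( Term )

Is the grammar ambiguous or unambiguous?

Only Term is reachable from Term; ignoring the rest: Each string is a nest of matched brackets around a single atom. An opening bracket forces the recursive rule; an atom forces the base rule.

Unambiguous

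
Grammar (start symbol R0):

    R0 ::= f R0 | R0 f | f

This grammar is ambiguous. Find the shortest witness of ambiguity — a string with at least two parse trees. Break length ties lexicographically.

f f

length 1: no string has ≥2 trees
length 2: f f has 2 parse trees

Two derivations of f f:
  R0 ⇒ f R0 ⇒ f f
  R0 ⇒ R0 f ⇒ f f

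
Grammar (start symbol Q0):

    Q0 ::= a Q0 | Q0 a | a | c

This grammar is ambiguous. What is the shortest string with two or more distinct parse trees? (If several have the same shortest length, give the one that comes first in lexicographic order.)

length 1: no string has ≥2 trees
length 2: a a has 2 parse trees

Two derivations of a a:
  Q0 ⇒ a Q0 ⇒ a a
  Q0 ⇒ Q0 a ⇒ a a

a a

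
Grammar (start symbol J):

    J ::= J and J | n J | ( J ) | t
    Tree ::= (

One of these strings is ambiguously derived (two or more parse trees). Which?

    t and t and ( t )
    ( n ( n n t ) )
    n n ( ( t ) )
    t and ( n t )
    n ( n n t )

t and t and ( t ): 2 trees
( n ( n n t ) ): 1 tree
n n ( ( t ) ): 1 tree
t and ( n t ): 1 tree
n ( n n t ): 1 tree

t and t and ( t )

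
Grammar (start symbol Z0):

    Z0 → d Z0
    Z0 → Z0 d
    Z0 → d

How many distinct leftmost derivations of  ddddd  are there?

Parse trees for ddddd (showing first 6 of 16):
  [Z0 d [Z0 d [Z0 d [Z0 d [Z0 d]]]]]
  [Z0 d [Z0 d [Z0 d [Z0 [Z0 d] d]]]]
  [Z0 d [Z0 d [Z0 [Z0 d [Z0 d]] d]]]
  [Z0 d [Z0 d [Z0 [Z0 [Z0 d] d] d]]]
  [Z0 d [Z0 [Z0 d [Z0 d [Z0 d]]] d]]
  [Z0 d [Z0 [Z0 d [Z0 [Z0 d] d]] d]]

16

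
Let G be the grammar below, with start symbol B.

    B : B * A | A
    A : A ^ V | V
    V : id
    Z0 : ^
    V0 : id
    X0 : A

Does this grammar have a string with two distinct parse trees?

(Z0, V0, X0 are unreachable from B, so their rules don't affect L(B).) This is a standard precedence ladder (B over A over V), with each level left-recursive on its own operator ('*' at B, '^' at A). That structure is LR(1), hence unambiguous.

Unambiguous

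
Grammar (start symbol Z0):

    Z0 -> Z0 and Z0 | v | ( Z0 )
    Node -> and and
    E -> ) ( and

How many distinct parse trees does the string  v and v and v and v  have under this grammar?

5

Parse trees for v and v and v and v:
  [Z0 [Z0 v] and [Z0 [Z0 v] and [Z0 [Z0 v] and [Z0 v]]]]
  [Z0 [Z0 v] and [Z0 [Z0 [Z0 v] and [Z0 v]] and [Z0 v]]]
  [Z0 [Z0 [Z0 v] and [Z0 v]] and [Z0 [Z0 v] and [Z0 v]]]
  [Z0 [Z0 [Z0 v] and [Z0 [Z0 v] and [Z0 v]]] and [Z0 v]]
  [Z0 [Z0 [Z0 [Z0 v] and [Z0 v]] and [Z0 v]] and [Z0 v]]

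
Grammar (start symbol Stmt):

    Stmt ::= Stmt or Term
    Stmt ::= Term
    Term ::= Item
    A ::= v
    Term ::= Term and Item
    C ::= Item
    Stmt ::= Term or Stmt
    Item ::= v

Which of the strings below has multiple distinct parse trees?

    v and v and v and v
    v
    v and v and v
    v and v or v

v and v and v and v: 1 tree
v: 1 tree
v and v and v: 1 tree
v and v or v: 2 trees

v and v or v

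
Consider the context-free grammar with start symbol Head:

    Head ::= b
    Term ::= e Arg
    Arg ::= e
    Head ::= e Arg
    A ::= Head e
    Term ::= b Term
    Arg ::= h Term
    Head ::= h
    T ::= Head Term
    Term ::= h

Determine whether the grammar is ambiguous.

Unambiguous

Only Head, Arg, Term are reachable from Head; ignoring the rest: Each reachable nonterminal has at most one production per leading terminal, and all productions are right-linear; the derivation is determined token-by-token.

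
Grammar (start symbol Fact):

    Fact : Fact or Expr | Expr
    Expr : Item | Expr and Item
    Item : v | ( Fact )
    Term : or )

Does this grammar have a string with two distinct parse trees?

Unambiguous

Only Fact, Expr, Item are reachable from Fact; ignoring the rest: Fact → Fact or Expr | Expr  ;  Expr → Expr and Item | Item  — a left-associative chain with Item at the bottom. Each string factors uniquely by precedence.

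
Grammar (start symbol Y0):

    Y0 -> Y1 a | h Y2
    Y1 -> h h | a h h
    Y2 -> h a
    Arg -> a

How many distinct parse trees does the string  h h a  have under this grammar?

2

Parse trees for h h a:
  [Y0 [Y1 h h] a]
  [Y0 h [Y2 h a]]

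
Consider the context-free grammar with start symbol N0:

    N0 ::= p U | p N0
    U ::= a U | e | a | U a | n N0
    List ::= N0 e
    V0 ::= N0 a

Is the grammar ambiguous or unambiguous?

Witness: p a a

Derivation 1: N0 ⇒ p U ⇒ p a U ⇒ p a a
Derivation 2: N0 ⇒ p U ⇒ p U a ⇒ p a a

Two distinct leftmost derivations for the same string.

Ambiguous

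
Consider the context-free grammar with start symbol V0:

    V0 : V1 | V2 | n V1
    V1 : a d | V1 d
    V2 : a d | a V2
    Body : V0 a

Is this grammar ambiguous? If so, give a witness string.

Ambiguous

Witness: a d

Derivation 1: V0 ⇒ V1 ⇒ a d
Derivation 2: V0 ⇒ V2 ⇒ a d

Two distinct leftmost derivations for the same string.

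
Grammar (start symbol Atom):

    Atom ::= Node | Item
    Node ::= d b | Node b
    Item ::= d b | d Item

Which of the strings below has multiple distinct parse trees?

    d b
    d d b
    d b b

d b

d b: 2 trees
d d b: 1 tree
d b b: 1 tree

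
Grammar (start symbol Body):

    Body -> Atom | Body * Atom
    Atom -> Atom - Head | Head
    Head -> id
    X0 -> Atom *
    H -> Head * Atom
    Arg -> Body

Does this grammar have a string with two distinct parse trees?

Unambiguous

(X0, H, Arg are unreachable from Body, so their rules don't affect L(Body).) This is a standard precedence ladder (Body over Atom over Head), with each level left-recursive on its own operator ('*' at Body, '-' at Atom). That structure is LR(1), hence unambiguous.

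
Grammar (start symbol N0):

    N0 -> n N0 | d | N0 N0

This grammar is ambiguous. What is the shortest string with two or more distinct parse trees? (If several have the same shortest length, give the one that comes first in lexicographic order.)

d d d

length 1: no string has ≥2 trees
length 2: no string has ≥2 trees
length 3: d d d has 2 parse trees

Two derivations of d d d:
  N0 ⇒ N0 N0 ⇒ d N0 ⇒ d N0 N0 ⇒ d d N0 ⇒ d d d
  N0 ⇒ N0 N0 ⇒ N0 N0 N0 ⇒ d N0 N0 ⇒ d d N0 ⇒ d d d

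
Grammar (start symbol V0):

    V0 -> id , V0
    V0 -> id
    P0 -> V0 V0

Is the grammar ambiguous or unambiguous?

Unambiguous

(P0 is unreachable from V0, so its rules don't affect L(V0).) The reachable grammar is A → atom sep A | atom. Each atom is followed by either the separator (recurse) or end-of-string (stop) — no choice point.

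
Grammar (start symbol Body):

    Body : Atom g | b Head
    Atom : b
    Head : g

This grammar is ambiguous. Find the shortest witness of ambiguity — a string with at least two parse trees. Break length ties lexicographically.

b g

length 2: b g has 2 parse trees

Two derivations of b g:
  Body ⇒ Atom g ⇒ b g
  Body ⇒ b Head ⇒ b g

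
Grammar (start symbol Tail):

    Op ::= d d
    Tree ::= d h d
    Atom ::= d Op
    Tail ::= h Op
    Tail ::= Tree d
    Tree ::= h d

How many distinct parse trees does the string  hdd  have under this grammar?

2

Parse trees for hdd:
  [Tail h [Op d d]]
  [Tail [Tree h d] d]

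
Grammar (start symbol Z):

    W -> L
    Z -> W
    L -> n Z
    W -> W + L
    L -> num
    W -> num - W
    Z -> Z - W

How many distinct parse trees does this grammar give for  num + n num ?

Parse trees for num + n num:
  [Z [W [W [L num]] + [L n [Z [W [L num]]]]]]

1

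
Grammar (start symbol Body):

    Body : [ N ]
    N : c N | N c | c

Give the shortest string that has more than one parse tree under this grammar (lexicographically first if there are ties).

[ c c ]

length 3: no string has ≥2 trees
length 4: [ c c ] has 2 parse trees

Two derivations of [ c c ]:
  Body ⇒ [ N ] ⇒ [ c N ] ⇒ [ c c ]
  Body ⇒ [ N ] ⇒ [ N c ] ⇒ [ c c ]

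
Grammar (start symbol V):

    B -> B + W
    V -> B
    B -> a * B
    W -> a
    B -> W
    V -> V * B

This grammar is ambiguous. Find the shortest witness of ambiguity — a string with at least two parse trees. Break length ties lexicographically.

a * a

length 1: no string has ≥2 trees
length 3: a * a has 2 parse trees

Two derivations of a * a:
  V ⇒ B ⇒ a * B ⇒ a * W ⇒ a * a
  V ⇒ V * B ⇒ B * B ⇒ W * B ⇒ a * B ⇒ a * W ⇒ a * a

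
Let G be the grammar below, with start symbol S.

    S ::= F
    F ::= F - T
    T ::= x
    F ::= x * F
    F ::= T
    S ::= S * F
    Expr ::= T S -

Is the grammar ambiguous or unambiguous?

Ambiguous

Witness: x * x

Derivation 1: S ⇒ F ⇒ x * F ⇒ x * T ⇒ x * x
Derivation 2: S ⇒ S * F ⇒ F * F ⇒ T * F ⇒ x * F ⇒ x * T ⇒ x * x

Two distinct leftmost derivations for the same string.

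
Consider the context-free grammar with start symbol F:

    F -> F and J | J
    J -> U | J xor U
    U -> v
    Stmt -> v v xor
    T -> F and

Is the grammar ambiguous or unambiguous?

Only F, J, U are reachable from F; ignoring the rest: The grammar is stratified — F handles 'and' (left-recursive), J handles 'xor', U atoms. Each operator has a fixed associativity and precedence level, so every string has one parse.

Unambiguous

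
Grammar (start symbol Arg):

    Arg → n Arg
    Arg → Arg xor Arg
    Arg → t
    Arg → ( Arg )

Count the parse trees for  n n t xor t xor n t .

Parse trees for n n t xor t xor n t (showing first 6 of 9):
  [Arg n [Arg n [Arg [Arg t] xor [Arg [Arg t] xor [Arg n [Arg t]]]]]]
  [Arg n [Arg n [Arg [Arg [Arg t] xor [Arg t]] xor [Arg n [Arg t]]]]]
  [Arg n [Arg [Arg n [Arg t]] xor [Arg [Arg t] xor [Arg n [Arg t]]]]]
  [Arg n [Arg [Arg n [Arg [Arg t] xor [Arg t]]] xor [Arg n [Arg t]]]]
  [Arg n [Arg [Arg [Arg n [Arg t]] xor [Arg t]] xor [Arg n [Arg t]]]]
  [Arg [Arg n [Arg n [Arg t]]] xor [Arg [Arg t] xor [Arg n [Arg t]]]]

9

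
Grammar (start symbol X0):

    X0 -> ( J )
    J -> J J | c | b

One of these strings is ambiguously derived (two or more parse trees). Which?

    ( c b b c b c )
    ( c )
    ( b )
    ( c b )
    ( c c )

( c b b c b c ): 42 trees
( c ): 1 tree
( b ): 1 tree
( c b ): 1 tree
( c c ): 1 tree

( c b b c b c )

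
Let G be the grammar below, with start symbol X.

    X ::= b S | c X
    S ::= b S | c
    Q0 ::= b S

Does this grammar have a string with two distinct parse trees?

Only X, S are reachable from X; ignoring the rest: Restricted to the reachable nonterminals, every rule has the form A → t or A → t B, and no two rules for the same A share a first terminal. The grammar encodes a DFA — one run per string.

Unambiguous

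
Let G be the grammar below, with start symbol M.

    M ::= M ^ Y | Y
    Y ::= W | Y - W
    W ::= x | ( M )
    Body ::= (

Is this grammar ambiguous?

Only M, Y, W are reachable from M; ignoring the rest: The grammar is stratified — M handles '^' (left-recursive), Y handles '-', W atoms. Each operator has a fixed associativity and precedence level, so every string has one parse.

Unambiguous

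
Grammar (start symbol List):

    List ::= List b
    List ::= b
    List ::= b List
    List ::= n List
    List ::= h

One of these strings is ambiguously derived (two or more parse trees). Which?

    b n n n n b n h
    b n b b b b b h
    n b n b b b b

n b n b b b b

b n n n n b n h: 1 tree
b n b b b b b h: 1 tree
n b n b b b b: 42 trees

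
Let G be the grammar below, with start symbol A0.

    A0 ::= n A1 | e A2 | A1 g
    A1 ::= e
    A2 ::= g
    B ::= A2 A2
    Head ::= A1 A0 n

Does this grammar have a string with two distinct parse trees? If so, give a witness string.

Witness: e g

Derivation 1: A0 ⇒ e A2 ⇒ e g
Derivation 2: A0 ⇒ A1 g ⇒ e g

Two distinct leftmost derivations for the same string.

Ambiguous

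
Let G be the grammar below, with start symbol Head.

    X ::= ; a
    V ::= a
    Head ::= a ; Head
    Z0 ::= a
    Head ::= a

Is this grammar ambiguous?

Unambiguous

Only Head is reachable from Head; ignoring the rest: The reachable grammar is A → atom sep A | atom. Each atom is followed by either the separator (recurse) or end-of-string (stop) — no choice point.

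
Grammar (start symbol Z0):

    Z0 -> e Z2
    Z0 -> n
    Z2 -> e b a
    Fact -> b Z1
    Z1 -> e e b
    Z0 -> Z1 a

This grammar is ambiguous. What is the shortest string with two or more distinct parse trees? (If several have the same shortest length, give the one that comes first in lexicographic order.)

length 1: no string has ≥2 trees
length 4: e e b a has 2 parse trees

Two derivations of e e b a:
  Z0 ⇒ e Z2 ⇒ e e b a
  Z0 ⇒ Z1 a ⇒ e e b a

e e b a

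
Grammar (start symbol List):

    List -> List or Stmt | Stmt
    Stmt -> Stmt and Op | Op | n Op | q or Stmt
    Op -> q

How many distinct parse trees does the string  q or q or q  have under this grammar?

Parse trees for q or q or q:
  [List [List [Stmt [Op q]]] or [Stmt q or [Stmt [Op q]]]]
  [List [List [List [Stmt [Op q]]] or [Stmt [Op q]]] or [Stmt [Op q]]]
  [List [List [Stmt q or [Stmt [Op q]]]] or [Stmt [Op q]]]
  [List [Stmt q or [Stmt q or [Stmt [Op q]]]]]

4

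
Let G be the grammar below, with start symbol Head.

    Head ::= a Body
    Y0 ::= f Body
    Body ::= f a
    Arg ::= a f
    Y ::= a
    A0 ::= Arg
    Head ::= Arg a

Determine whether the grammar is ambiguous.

Ambiguous

Witness: a f a

Derivation 1: Head ⇒ a Body ⇒ a f a
Derivation 2: Head ⇒ Arg a ⇒ a f a

Two distinct leftmost derivations for the same string.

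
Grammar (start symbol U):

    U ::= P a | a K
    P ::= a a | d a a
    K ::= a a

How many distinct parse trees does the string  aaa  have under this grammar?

Parse trees for aaa:
  [U [P a a] a]
  [U a [K a a]]

2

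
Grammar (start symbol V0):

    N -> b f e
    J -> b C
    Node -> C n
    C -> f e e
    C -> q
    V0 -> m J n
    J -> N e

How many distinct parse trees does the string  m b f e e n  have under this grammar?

Parse trees for m b f e e n:
  [V0 m [J b [C f e e]] n]
  [V0 m [J [N b f e] e] n]

2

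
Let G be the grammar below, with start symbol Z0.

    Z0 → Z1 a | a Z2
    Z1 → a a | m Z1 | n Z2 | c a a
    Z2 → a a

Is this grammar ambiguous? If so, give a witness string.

Ambiguous

Witness: a a a

Derivation 1: Z0 ⇒ Z1 a ⇒ a a a
Derivation 2: Z0 ⇒ a Z2 ⇒ a a a

Two distinct leftmost derivations for the same string.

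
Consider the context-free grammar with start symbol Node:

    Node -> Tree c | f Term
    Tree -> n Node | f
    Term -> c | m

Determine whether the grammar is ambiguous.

Witness: f c

Derivation 1: Node ⇒ Tree c ⇒ f c
Derivation 2: Node ⇒ f Term ⇒ f c

Two distinct leftmost derivations for the same string.

Ambiguous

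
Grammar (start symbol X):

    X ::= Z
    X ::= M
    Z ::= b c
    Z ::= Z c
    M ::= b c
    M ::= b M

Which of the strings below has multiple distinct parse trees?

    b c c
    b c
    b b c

b c

b c c: 1 tree
b c: 2 trees
b b c: 1 tree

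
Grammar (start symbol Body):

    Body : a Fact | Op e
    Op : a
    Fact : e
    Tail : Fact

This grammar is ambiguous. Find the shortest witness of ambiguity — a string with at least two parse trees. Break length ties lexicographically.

length 2: a e has 2 parse trees

Two derivations of a e:
  Body ⇒ a Fact ⇒ a e
  Body ⇒ Op e ⇒ a e

a e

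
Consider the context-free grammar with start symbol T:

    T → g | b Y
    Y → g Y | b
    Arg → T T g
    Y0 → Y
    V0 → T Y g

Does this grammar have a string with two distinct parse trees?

Unambiguous

Only T, Y are reachable from T; ignoring the rest: Restricted to the reachable nonterminals, every rule has the form A → t or A → t B, and no two rules for the same A share a first terminal. The grammar encodes a DFA — one run per string.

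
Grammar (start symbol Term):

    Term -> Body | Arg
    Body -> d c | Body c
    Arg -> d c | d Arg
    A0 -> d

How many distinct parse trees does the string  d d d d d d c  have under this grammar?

1

Parse trees for d d d d d d c:
  [Term [Arg d [Arg d [Arg d [Arg d [Arg d [Arg d c]]]]]]]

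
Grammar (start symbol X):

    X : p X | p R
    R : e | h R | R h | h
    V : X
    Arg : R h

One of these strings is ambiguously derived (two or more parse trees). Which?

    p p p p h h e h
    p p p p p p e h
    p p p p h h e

p p p p h h e h

p p p p h h e h: 3 trees
p p p p p p e h: 1 tree
p p p p h h e: 1 tree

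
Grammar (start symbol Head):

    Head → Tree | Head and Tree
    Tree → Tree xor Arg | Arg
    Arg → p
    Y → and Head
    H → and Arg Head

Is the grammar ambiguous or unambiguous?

(Y, H are unreachable from Head, so their rules don't affect L(Head).) Head → Head and Tree | Tree  ;  Tree → Tree xor Arg | Arg  — a left-associative chain with Arg at the bottom. Each string factors uniquely by precedence.

Unambiguous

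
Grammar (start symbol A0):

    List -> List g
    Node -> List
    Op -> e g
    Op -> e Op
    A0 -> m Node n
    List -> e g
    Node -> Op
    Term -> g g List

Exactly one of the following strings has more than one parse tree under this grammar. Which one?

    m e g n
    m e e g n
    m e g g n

m e g n: 2 trees
m e e g n: 1 tree
m e g g n: 1 tree

m e g n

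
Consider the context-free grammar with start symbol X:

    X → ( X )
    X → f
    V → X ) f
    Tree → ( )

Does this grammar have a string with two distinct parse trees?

Only X is reachable from X; ignoring the rest: Each string is a nest of matched brackets around a single atom. An opening bracket forces the recursive rule; an atom forces the base rule.

Unambiguous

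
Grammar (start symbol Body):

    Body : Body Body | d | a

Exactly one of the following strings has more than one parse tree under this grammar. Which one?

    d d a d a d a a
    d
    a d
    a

d d a d a d a a

d d a d a d a a: 429 trees
d: 1 tree
a d: 1 tree
a: 1 tree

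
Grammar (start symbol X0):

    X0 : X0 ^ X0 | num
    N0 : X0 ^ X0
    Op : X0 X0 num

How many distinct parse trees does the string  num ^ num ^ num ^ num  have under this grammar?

Parse trees for num ^ num ^ num ^ num:
  [X0 [X0 num] ^ [X0 [X0 num] ^ [X0 [X0 num] ^ [X0 num]]]]
  [X0 [X0 num] ^ [X0 [X0 [X0 num] ^ [X0 num]] ^ [X0 num]]]
  [X0 [X0 [X0 num] ^ [X0 num]] ^ [X0 [X0 num] ^ [X0 num]]]
  [X0 [X0 [X0 num] ^ [X0 [X0 num] ^ [X0 num]]] ^ [X0 num]]
  [X0 [X0 [X0 [X0 num] ^ [X0 num]] ^ [X0 num]] ^ [X0 num]]

5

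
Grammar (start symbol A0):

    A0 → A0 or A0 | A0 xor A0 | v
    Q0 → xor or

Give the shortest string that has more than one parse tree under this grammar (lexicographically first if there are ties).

v or v or v

length 1: no string has ≥2 trees
length 3: no string has ≥2 trees
length 5: v or v or v has 2 parse trees

Two derivations of v or v or v:
  A0 ⇒ A0 or A0 ⇒ A0 or A0 or A0 ⇒ v or A0 or A0 ⇒ v or v or A0 ⇒ v or v or v
  A0 ⇒ A0 or A0 ⇒ v or A0 ⇒ v or A0 or A0 ⇒ v or v or A0 ⇒ v or v or v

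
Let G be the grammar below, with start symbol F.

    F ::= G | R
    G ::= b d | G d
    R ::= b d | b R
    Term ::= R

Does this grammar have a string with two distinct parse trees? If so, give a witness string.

Witness: b d

Derivation 1: F ⇒ G ⇒ b d
Derivation 2: F ⇒ R ⇒ b d

Two distinct leftmost derivations for the same string.

Ambiguous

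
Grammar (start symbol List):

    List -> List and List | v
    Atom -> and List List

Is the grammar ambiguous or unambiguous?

Ambiguous

Witness: v and v and v

Derivation 1: List ⇒ List and List ⇒ List and List and List ⇒ v and List and List ⇒ v and v and List ⇒ v and v and v
Derivation 2: List ⇒ List and List ⇒ v and List ⇒ v and List and List ⇒ v and v and List ⇒ v and v and v

Two distinct leftmost derivations for the same string.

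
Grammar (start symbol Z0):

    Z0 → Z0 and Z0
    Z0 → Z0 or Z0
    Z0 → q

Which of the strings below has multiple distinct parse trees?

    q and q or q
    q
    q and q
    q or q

q and q or q

q and q or q: 2 trees
q: 1 tree
q and q: 1 tree
q or q: 1 tree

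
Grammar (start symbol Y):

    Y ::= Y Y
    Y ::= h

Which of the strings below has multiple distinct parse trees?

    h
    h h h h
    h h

h h h h

h: 1 tree
h h h h: 5 trees
h h: 1 tree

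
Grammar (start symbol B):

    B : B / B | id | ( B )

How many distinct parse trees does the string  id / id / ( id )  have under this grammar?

Parse trees for id / id / ( id ):
  [B [B id] / [B [B id] / [B ( [B id] )]]]
  [B [B [B id] / [B id]] / [B ( [B id] )]]

2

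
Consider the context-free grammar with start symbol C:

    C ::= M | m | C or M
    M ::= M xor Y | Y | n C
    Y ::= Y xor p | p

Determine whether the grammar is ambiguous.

Witness: p xor p

Derivation 1: C ⇒ M ⇒ M xor Y ⇒ Y xor Y ⇒ p xor Y ⇒ p xor p
Derivation 2: C ⇒ M ⇒ Y ⇒ Y xor p ⇒ p xor p

Two distinct leftmost derivations for the same string.

Ambiguous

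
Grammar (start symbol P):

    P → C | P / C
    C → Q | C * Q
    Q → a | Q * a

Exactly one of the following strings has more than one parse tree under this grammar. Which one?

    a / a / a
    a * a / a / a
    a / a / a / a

a / a / a: 1 tree
a * a / a / a: 2 trees
a / a / a / a: 1 tree

a * a / a / a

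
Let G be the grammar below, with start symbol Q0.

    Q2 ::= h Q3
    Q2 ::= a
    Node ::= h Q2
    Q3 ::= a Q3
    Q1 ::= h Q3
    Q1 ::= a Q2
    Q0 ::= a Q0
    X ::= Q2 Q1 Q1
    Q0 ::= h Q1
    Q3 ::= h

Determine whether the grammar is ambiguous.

Only Q0, Q1, Q2, Q3 are reachable from Q0; ignoring the rest: The reachable rules are right-linear with at most one rule per (nonterminal, next-terminal) pair. Each input token forces the next rule, so parsing is deterministic.

Unambiguous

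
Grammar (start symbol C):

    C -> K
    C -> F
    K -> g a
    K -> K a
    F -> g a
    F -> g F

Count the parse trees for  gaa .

Parse trees for gaa:
  [C [K [K g a] a]]

1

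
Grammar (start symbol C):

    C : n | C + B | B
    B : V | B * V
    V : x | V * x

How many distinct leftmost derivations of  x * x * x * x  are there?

8

Parse trees for x * x * x * x:
  [C [B [V [V [V [V x] * x] * x] * x]]]
  [C [B [B [V x]] * [V [V [V x] * x] * x]]]
  [C [B [B [V [V x] * x]] * [V [V x] * x]]]
  [C [B [B [B [V x]] * [V x]] * [V [V x] * x]]]
  [C [B [B [V [V [V x] * x] * x]] * [V x]]]
  [C [B [B [B [V x]] * [V [V x] * x]] * [V x]]]
  [C [B [B [B [V [V x] * x]] * [V x]] * [V x]]]
  [C [B [B [B [B [V x]] * [V x]] * [V x]] * [V x]]]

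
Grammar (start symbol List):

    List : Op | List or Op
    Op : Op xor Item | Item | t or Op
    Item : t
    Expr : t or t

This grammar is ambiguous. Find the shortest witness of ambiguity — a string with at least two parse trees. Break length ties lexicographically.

length 1: no string has ≥2 trees
length 3: t or t has 2 parse trees

Two derivations of t or t:
  List ⇒ Op ⇒ t or Op ⇒ t or Item ⇒ t or t
  List ⇒ List or Op ⇒ Op or Op ⇒ Item or Op ⇒ t or Op ⇒ t or Item ⇒ t or t

t or t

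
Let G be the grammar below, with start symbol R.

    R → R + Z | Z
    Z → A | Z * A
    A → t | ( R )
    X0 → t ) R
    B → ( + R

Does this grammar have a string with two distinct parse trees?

Unambiguous

(X0, B are unreachable from R, so their rules don't affect L(R).) This is a standard precedence ladder (R over Z over A), with each level left-recursive on its own operator ('+' at R, '*' at Z). That structure is LR(1), hence unambiguous.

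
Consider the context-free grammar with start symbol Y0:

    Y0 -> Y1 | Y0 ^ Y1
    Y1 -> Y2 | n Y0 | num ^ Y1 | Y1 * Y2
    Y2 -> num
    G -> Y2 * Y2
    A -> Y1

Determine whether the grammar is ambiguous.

Witness: num ^ num

Derivation 1: Y0 ⇒ Y1 ⇒ num ^ Y1 ⇒ num ^ Y2 ⇒ num ^ num
Derivation 2: Y0 ⇒ Y0 ^ Y1 ⇒ Y1 ^ Y1 ⇒ Y2 ^ Y1 ⇒ num ^ Y1 ⇒ num ^ Y2 ⇒ num ^ num

Two distinct leftmost derivations for the same string.

Ambiguous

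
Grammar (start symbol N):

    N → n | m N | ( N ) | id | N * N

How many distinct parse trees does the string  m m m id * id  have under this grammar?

Parse trees for m m m id * id:
  [N m [N m [N m [N [N id] * [N id]]]]]
  [N m [N m [N [N m [N id]] * [N id]]]]
  [N m [N [N m [N m [N id]]] * [N id]]]
  [N [N m [N m [N m [N id]]]] * [N id]]

4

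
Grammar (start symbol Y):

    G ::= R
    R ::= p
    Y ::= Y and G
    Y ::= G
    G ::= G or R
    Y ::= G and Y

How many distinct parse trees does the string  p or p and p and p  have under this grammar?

Parse trees for p or p and p and p:
  [Y [Y [Y [G [G [R p]] or [R p]]] and [G [R p]]] and [G [R p]]]
  [Y [Y [G [G [R p]] or [R p]] and [Y [G [R p]]]] and [G [R p]]]
  [Y [G [G [R p]] or [R p]] and [Y [Y [G [R p]]] and [G [R p]]]]
  [Y [G [G [R p]] or [R p]] and [Y [G [R p]] and [Y [G [R p]]]]]

4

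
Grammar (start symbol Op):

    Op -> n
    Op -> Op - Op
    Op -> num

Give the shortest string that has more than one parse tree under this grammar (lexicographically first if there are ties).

length 1: no string has ≥2 trees
length 3: no string has ≥2 trees
length 5: n - n - n has 2 parse trees

Two derivations of n - n - n:
  Op ⇒ Op - Op ⇒ n - Op ⇒ n - Op - Op ⇒ n - n - Op ⇒ n - n - n
  Op ⇒ Op - Op ⇒ Op - Op - Op ⇒ n - Op - Op ⇒ n - n - Op ⇒ n - n - n

n - n - n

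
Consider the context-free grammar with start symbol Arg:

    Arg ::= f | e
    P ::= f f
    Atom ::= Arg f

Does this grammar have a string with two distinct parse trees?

(P, Atom are unreachable from Arg, so their rules don't affect L(Arg).) Restricted to the reachable nonterminals, every rule has the form A → t or A → t B, and no two rules for the same A share a first terminal. The grammar encodes a DFA — one run per string.

Unambiguous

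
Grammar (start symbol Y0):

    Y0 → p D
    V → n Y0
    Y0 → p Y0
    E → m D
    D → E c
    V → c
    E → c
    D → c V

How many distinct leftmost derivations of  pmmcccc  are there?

2

Parse trees for pmmcccc:
  [Y0 p [D [E m [D [E m [D [E c] c]] c]] c]]
  [Y0 p [D [E m [D [E m [D c [V c]]] c]] c]]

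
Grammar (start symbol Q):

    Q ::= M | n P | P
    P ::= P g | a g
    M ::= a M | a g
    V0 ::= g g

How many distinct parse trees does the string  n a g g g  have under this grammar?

Parse trees for n a g g g:
  [Q n [P [P [P a g] g] g]]

1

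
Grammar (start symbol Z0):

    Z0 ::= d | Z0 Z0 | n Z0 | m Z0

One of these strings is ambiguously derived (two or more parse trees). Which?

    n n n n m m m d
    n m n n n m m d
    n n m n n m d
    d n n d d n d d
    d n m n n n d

d n n d d n d d

n n n n m m m d: 1 tree
n m n n n m m d: 1 tree
n n m n n m d: 1 tree
d n n d d n d d: 62 trees
d n m n n n d: 1 tree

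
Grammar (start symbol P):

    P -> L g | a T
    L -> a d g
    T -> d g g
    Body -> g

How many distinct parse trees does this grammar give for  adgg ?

Parse trees for adgg:
  [P [L a d g] g]
  [P a [T d g g]]

2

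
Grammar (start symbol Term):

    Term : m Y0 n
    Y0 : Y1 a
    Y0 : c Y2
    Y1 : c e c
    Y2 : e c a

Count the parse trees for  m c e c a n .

2

Parse trees for m c e c a n:
  [Term m [Y0 [Y1 c e c] a] n]
  [Term m [Y0 c [Y2 e c a]] n]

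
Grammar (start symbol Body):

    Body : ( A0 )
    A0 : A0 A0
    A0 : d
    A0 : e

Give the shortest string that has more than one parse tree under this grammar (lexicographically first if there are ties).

( d d d )

length 3: no string has ≥2 trees
length 4: no string has ≥2 trees
length 5: ( d d d ) has 2 parse trees

Two derivations of ( d d d ):
  Body ⇒ ( A0 ) ⇒ ( A0 A0 ) ⇒ ( A0 A0 A0 ) ⇒ ( d A0 A0 ) ⇒ ( d d A0 ) ⇒ ( d d d )
  Body ⇒ ( A0 ) ⇒ ( A0 A0 ) ⇒ ( d A0 ) ⇒ ( d A0 A0 ) ⇒ ( d d A0 ) ⇒ ( d d d )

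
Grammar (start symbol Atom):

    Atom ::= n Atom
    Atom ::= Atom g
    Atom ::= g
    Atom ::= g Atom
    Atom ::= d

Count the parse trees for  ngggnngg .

Parse trees for ngggnngg:
  [Atom n [Atom [Atom g [Atom g [Atom g [Atom n [Atom n [Atom g]]]]]] g]]
  [Atom n [Atom g [Atom [Atom g [Atom g [Atom n [Atom n [Atom g]]]]] g]]]
  [Atom n [Atom g [Atom g [Atom [Atom g [Atom n [Atom n [Atom g]]]] g]]]]
  [Atom n [Atom g [Atom g [Atom g [Atom n [Atom n [Atom [Atom g] g]]]]]]]
  [Atom n [Atom g [Atom g [Atom g [Atom n [Atom n [Atom g [Atom g]]]]]]]]
  [Atom n [Atom g [Atom g [Atom g [Atom n [Atom [Atom n [Atom g]] g]]]]]]
  [Atom n [Atom g [Atom g [Atom g [Atom [Atom n [Atom n [Atom g]]] g]]]]]
  [Atom [Atom n [Atom g [Atom g [Atom g [Atom n [Atom n [Atom g]]]]]]] g]

8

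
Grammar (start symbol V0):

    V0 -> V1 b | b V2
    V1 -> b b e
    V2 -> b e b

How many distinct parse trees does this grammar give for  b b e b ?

Parse trees for b b e b:
  [V0 [V1 b b e] b]
  [V0 b [V2 b e b]]

2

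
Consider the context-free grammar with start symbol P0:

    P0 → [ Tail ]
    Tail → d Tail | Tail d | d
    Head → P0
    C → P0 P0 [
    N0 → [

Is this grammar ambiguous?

Witness: [ d d ]

Derivation 1: P0 ⇒ [ Tail ] ⇒ [ d Tail ] ⇒ [ d d ]
Derivation 2: P0 ⇒ [ Tail ] ⇒ [ Tail d ] ⇒ [ d d ]

Two distinct leftmost derivations for the same string.

Ambiguous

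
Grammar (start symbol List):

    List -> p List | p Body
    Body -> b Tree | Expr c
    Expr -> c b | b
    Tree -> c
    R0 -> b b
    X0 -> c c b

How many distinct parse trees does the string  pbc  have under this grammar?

2

Parse trees for pbc:
  [List p [Body b [Tree c]]]
  [List p [Body [Expr b] c]]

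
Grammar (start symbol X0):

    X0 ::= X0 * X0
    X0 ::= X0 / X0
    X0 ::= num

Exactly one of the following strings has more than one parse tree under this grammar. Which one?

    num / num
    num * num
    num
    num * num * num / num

num / num: 1 tree
num * num: 1 tree
num: 1 tree
num * num * num / num: 5 trees

num * num * num / num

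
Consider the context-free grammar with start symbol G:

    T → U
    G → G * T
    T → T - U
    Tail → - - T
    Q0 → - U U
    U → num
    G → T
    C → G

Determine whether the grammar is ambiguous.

Only G, T, U are reachable from G; ignoring the rest: G → G * T | T  ;  T → T - U | U  — a left-associative chain with U at the bottom. Each string factors uniquely by precedence.

Unambiguous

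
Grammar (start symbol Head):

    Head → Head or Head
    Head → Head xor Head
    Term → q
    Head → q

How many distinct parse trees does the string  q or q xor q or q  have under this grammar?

Parse trees for q or q xor q or q:
  [Head [Head q] or [Head [Head [Head q] xor [Head q]] or [Head q]]]
  [Head [Head q] or [Head [Head q] xor [Head [Head q] or [Head q]]]]
  [Head [Head [Head q] or [Head [Head q] xor [Head q]]] or [Head q]]
  [Head [Head [Head [Head q] or [Head q]] xor [Head q]] or [Head q]]
  [Head [Head [Head q] or [Head q]] xor [Head [Head q] or [Head q]]]

5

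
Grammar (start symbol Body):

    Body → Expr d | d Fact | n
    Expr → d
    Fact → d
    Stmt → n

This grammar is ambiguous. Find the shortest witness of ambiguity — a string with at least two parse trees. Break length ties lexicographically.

length 1: no string has ≥2 trees
length 2: d d has 2 parse trees

Two derivations of d d:
  Body ⇒ Expr d ⇒ d d
  Body ⇒ d Fact ⇒ d d

d d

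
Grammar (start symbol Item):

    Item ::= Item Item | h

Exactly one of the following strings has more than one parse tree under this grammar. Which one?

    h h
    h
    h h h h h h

h h h h h h

h h: 1 tree
h: 1 tree
h h h h h h: 42 trees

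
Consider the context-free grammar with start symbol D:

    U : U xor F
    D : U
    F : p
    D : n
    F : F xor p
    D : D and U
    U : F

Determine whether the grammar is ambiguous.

Witness: p xor p

Derivation 1: D ⇒ U ⇒ U xor F ⇒ F xor F ⇒ p xor F ⇒ p xor p
Derivation 2: D ⇒ U ⇒ F ⇒ F xor p ⇒ p xor p

Two distinct leftmost derivations for the same string.

Ambiguous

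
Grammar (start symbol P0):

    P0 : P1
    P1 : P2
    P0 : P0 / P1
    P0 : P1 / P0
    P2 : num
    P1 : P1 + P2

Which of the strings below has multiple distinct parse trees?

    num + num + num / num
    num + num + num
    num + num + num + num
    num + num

num + num + num / num

num + num + num / num: 2 trees
num + num + num: 1 tree
num + num + num + num: 1 tree
num + num: 1 tree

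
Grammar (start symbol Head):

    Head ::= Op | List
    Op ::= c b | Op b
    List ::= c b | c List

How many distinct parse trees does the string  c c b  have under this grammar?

Parse trees for c c b:
  [Head [List c [List c b]]]

1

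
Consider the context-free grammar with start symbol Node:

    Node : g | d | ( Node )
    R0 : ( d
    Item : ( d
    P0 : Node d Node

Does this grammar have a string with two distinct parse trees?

Only Node is reachable from Node; ignoring the rest: Each string is a nest of matched brackets around a single atom. An opening bracket forces the recursive rule; an atom forces the base rule.

Unambiguous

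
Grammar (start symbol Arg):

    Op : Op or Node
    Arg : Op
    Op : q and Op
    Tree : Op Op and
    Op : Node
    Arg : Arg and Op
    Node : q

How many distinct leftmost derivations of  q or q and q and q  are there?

Parse trees for q or q and q and q:
  [Arg [Arg [Op [Op [Node q]] or [Node q]]] and [Op q and [Op [Node q]]]]
  [Arg [Arg [Arg [Op [Op [Node q]] or [Node q]]] and [Op [Node q]]] and [Op [Node q]]]

2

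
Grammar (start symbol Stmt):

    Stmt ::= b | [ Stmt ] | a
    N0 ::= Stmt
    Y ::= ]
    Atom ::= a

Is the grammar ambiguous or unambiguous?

(N0, Y, Atom are unreachable from Stmt, so their rules don't affect L(Stmt).) L(Stmt) is { openⁿ atom closeⁿ : n ≥ 0 }. The bracket depth fixes n, and the derivation is forced at every step.

Unambiguous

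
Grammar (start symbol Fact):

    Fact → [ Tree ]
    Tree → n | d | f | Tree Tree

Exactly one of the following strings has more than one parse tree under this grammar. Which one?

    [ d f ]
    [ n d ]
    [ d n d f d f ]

[ d f ]: 1 tree
[ n d ]: 1 tree
[ d n d f d f ]: 42 trees

[ d n d f d f ]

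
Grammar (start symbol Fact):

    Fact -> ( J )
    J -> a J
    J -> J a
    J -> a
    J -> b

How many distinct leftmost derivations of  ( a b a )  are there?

2

Parse trees for ( a b a ):
  [Fact ( [J a [J [J b] a]] )]
  [Fact ( [J [J a [J b]] a] )]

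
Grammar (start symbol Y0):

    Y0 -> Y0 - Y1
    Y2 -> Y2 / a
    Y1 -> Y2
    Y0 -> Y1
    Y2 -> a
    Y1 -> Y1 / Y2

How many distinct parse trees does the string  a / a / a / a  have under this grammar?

8

Parse trees for a / a / a / a:
  [Y0 [Y1 [Y2 [Y2 [Y2 [Y2 a] / a] / a] / a]]]
  [Y0 [Y1 [Y1 [Y2 a]] / [Y2 [Y2 [Y2 a] / a] / a]]]
  [Y0 [Y1 [Y1 [Y2 [Y2 a] / a]] / [Y2 [Y2 a] / a]]]
  [Y0 [Y1 [Y1 [Y1 [Y2 a]] / [Y2 a]] / [Y2 [Y2 a] / a]]]
  [Y0 [Y1 [Y1 [Y2 [Y2 [Y2 a] / a] / a]] / [Y2 a]]]
  [Y0 [Y1 [Y1 [Y1 [Y2 a]] / [Y2 [Y2 a] / a]] / [Y2 a]]]
  [Y0 [Y1 [Y1 [Y1 [Y2 [Y2 a] / a]] / [Y2 a]] / [Y2 a]]]
  [Y0 [Y1 [Y1 [Y1 [Y1 [Y2 a]] / [Y2 a]] / [Y2 a]] / [Y2 a]]]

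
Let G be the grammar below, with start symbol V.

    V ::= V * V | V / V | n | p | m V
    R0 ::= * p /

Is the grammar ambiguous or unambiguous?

Witness: m n * n

Derivation 1: V ⇒ V * V ⇒ m V * V ⇒ m n * V ⇒ m n * n
Derivation 2: V ⇒ m V ⇒ m V * V ⇒ m n * V ⇒ m n * n

Two distinct leftmost derivations for the same string.

Ambiguous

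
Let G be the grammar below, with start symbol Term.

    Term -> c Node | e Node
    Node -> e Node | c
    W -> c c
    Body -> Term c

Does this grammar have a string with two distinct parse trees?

Unambiguous

Only Term, Node are reachable from Term; ignoring the rest: Each reachable nonterminal has at most one production per leading terminal, and all productions are right-linear; the derivation is determined token-by-token.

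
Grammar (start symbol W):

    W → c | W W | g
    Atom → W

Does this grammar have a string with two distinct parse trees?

Witness: c c c

Derivation 1: W ⇒ W W ⇒ c W ⇒ c W W ⇒ c c W ⇒ c c c
Derivation 2: W ⇒ W W ⇒ W W W ⇒ c W W ⇒ c c W ⇒ c c c

Two distinct leftmost derivations for the same string.

Ambiguous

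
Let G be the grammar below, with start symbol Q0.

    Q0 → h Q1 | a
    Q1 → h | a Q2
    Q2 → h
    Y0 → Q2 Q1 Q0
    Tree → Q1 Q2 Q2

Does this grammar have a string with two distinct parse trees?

(Y0, Tree are unreachable from Q0, so their rules don't affect L(Q0).) Each reachable nonterminal has at most one production per leading terminal, and all productions are right-linear; the derivation is determined token-by-token.

Unambiguous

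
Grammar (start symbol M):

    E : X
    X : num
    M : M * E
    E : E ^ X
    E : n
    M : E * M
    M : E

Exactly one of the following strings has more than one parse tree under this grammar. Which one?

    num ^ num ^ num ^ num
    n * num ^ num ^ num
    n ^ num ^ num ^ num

num ^ num ^ num ^ num: 1 tree
n * num ^ num ^ num: 2 trees
n ^ num ^ num ^ num: 1 tree

n * num ^ num ^ num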